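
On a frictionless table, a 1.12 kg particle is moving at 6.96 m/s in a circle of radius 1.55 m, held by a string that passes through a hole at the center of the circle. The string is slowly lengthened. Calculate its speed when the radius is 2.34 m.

v₂ ≈ 4.61 m/s

Central (radial) force ⇒ zero torque about the center ⇒ m v r is constant.
v₂ = v₁ r₁ / r₂ = (6.96)(1.55) / (2.34) = 4.610 m/s.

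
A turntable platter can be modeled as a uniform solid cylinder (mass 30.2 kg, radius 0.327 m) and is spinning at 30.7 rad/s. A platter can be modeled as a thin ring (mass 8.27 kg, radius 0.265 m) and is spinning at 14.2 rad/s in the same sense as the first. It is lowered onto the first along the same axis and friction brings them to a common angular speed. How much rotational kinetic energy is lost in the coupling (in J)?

No external torque acts about the common axis, so total angular momentum is conserved.
Moments of inertia: I_A = ½(30.2)(0.327)² = 1.615 kg·m²; I_B = (8.27)(0.265)² = 0.5808 kg·m².
Taking A's sense as positive: L = (1.615)(30.7) + (0.5808)(14.2) = 57.82 kg·m²·rad/s.
Combined I = 1.615 + 0.5808 = 2.195 kg·m².
ω_f = L / I = 57.82 / 2.195 = 26.34 rad/s.
KE_i = ½ΣIω² = 819.4 J; KE_f = ½(2.195)(26.34)² = 761.3 J.

ΔKE lost ≈ 58.1 J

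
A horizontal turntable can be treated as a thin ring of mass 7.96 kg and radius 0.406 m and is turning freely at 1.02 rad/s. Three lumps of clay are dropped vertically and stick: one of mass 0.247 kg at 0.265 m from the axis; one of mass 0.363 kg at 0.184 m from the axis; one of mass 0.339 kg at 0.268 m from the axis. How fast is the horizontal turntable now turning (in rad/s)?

ω_f ≈ 0.980 rad/s

The added mass arrives with no angular momentum about the axis, and any external torque about the axis is negligible, so the system's angular momentum is conserved.
I_p = (7.96)(0.406)² = 1.312 kg·m².
Added inertia Σmr² = (0.247)(0.265)² + (0.363)(0.184)² + (0.339)(0.268)² = 0.05398 kg·m²; I_f = 1.312 + 0.05398 = 1.366 kg·m².
ω_f = I_p ω_i / I_f = (1.312)(1.02) / 1.366 = 0.9797 rad/s.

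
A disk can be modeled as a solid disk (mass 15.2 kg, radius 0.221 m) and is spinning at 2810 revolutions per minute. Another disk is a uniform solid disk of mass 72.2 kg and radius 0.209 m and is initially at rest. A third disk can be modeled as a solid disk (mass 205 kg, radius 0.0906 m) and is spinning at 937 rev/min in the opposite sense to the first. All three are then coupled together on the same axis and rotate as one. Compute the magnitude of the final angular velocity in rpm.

|ω_f| ≈ 91.3 rpm

The coupling torques are internal; angular momentum about the shared axis is conserved.
Moments of inertia: I_A = ½(15.2)(0.221)² = 0.3712 kg·m²; I_B = ½(72.2)(0.209)² = 1.577 kg·m²; I_C = ½(205)(0.0906)² = 0.8414 kg·m².
Taking A's sense as positive: L = (0.3712)(2810) − (0.8414)(937) = 254.7 kg·m²·rpm.
Combined I = 0.3712 + 1.577 + 0.8414 = 2.789 kg·m².
ω_f = L / I = 254.7 / 2.789 = 91.31 rpm.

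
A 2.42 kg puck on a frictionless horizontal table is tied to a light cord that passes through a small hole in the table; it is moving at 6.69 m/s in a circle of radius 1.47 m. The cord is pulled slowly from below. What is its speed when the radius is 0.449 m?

v₂ ≈ 21.9 m/s

Central (radial) force ⇒ zero torque about the center ⇒ m v r is constant.
v₂ = v₁ r₁ / r₂ = (6.69)(1.47) / (0.449) = 21.90 m/s.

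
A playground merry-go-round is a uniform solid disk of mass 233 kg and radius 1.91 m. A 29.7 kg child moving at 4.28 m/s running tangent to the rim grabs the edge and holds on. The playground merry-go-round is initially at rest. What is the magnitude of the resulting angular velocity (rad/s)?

|ω_f| ≈ 0.455 rad/s

About the axle the impulsive forces during the collision are internal, so angular momentum about that axis is conserved.
I_p = ½(233)(1.91)² = 425.0 kg·m². Taking the sense of the child's angular momentum as positive, L_{child} = m v R = (29.7)(4.28)(1.91) = 242.8 kg·m²/s.
L_i = 0 + 242.8 = 242.8 kg·m²/s.
After sticking, I_f = I_p + m R² = 425.0 + (29.7)(1.91)² = 533.4 kg·m².
ω_f = L_i / I_f = 242.8 / 533.4 = 0.4552 rad/s.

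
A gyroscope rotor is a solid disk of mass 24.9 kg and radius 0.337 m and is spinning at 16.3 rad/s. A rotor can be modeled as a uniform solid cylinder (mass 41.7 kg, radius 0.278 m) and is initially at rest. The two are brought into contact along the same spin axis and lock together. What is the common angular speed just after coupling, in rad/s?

|ω_f| ≈ 7.62 rad/s

No external torque acts about the common axis, so total angular momentum is conserved.
Moments of inertia: I_A = ½(24.9)(0.337)² = 1.414 kg·m²; I_B = ½(41.7)(0.278)² = 1.611 kg·m².
Taking A's sense as positive: L = (1.414)(16.3) = 23.05 kg·m²·rad/s.
Combined I = 1.414 + 1.611 = 3.025 kg·m².
ω_f = L / I = 23.05 / 3.025 = 7.618 rad/s.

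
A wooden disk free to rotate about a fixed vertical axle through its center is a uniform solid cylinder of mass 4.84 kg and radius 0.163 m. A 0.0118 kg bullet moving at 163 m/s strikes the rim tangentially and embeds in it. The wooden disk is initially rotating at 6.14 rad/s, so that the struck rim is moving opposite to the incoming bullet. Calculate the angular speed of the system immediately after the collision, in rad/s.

The axle reaction passes through the axle and exerts no torque about it; angular momentum about the axle is conserved through the impact.
I_p = ½(4.84)(0.163)² = 0.06430 kg·m². Taking the sense of the bullet's angular momentum as positive, L_{bullet} = m v R = (0.0118)(163)(0.163) = 0.3135 kg·m²/s.
L_i = −I_p ω_p + m v R = −(0.06430)(6.14) + 0.3135 = -0.08127 kg·m²/s.
After sticking, I_f = I_p + m R² = 0.06430 + (0.0118)(0.163)² = 0.06461 kg·m².
ω_f = L_i / I_f = -0.08127 / 0.06461 = -1.258 rad/s.

|ω_f| ≈ 1.26 rad/s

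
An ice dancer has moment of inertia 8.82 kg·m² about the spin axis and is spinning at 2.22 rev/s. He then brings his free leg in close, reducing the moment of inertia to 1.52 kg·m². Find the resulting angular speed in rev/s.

Angular momentum about the spin axis is conserved since the torque about it is zero.
ω₂ = I₁ω₁ / I₂ = (8.820)(2.22 rev/s) / (1.520) = 12.88 rev/s.

ω₂ ≈ 12.9 rev/s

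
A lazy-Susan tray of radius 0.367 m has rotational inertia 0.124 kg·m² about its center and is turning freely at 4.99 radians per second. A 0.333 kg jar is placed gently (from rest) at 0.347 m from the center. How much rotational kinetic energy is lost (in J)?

energy lost ≈ 0.377 J

No external torque acts about the center; L_before = L_after.
Added inertia Σmr² = (0.333)(0.347)² = 0.04010 kg·m²; I_f = 0.1240 + 0.04010 = 0.1641 kg·m².
ω_f = I_p ω_i / I_f = (0.1240)(4.99) / 0.1641 = 3.771 rad/s.
KE_i = ½(0.1240)(4.990 rad/s)² = 1.544 J; KE_f = ½(0.1641)(3.771)² = 1.167 J.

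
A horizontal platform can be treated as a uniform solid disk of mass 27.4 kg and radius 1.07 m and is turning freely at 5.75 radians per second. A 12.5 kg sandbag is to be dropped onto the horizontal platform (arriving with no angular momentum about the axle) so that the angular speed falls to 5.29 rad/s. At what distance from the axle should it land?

No external torque acts about the axle; L_before = L_after.
I_p = ½(27.4)(1.07)² = 15.69 kg·m².
I_p ω_i = (I_p + m r²) ω_f ⇒ m r² = I_p(ω_i/ω_f − 1) = 15.69(5.75/5.29 − 1) = 1.364 kg·m².
r = √(1.364/12.5) = 0.3303 m.

r ≈ 0.330 m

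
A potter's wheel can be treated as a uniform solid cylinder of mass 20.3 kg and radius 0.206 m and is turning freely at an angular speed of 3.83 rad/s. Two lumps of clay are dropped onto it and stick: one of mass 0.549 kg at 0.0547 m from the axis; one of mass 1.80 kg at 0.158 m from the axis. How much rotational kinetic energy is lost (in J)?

No external torque acts about the axis; L_before = L_after.
I_p = ½(20.3)(0.206)² = 0.4307 kg·m².
Added inertia Σmr² = (0.549)(0.0547)² + (1.80)(0.158)² = 0.04658 kg·m²; I_f = 0.4307 + 0.04658 = 0.4773 kg·m².
ω_f = I_p ω_i / I_f = (0.4307)(3.83) / 0.4773 = 3.456 rad/s.
KE_i = ½(0.4307)(3.830 rad/s)² = 3.159 J; KE_f = ½(0.4773)(3.456)² = 2.851 J.

energy lost ≈ 0.308 J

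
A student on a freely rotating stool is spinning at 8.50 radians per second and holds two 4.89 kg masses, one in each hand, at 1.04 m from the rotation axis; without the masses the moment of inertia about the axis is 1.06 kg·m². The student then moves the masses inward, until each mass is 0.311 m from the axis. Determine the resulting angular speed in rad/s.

Angular momentum about the spin axis is conserved since the torque about it is zero.
I₁ = 1.06 + 2(4.89)(1.04)² = 11.64 kg·m²; I₂ = 1.06 + 2(4.89)(0.311)² = 2.006 kg·m².
ω₂ = I₁ω₁ / I₂ = (11.64)(8.50 rad/s) / (2.006) = 49.32 rad/s.

ω₂ ≈ 49.3 rad/s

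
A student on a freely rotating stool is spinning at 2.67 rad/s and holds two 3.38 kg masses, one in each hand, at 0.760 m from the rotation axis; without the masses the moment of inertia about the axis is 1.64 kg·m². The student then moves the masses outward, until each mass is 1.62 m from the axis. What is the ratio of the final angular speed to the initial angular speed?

Angular momentum about the spin axis is conserved since the torque about it is zero.
I₁ = 1.64 + 2(3.38)(0.760)² = 5.545 kg·m²; I₂ = 1.64 + 2(3.38)(1.62)² = 19.38 kg·m².
ω₂/ω₁ = I₁/I₂ = 5.545 / 19.38 = 0.2861.

ω₂/ω₁ ≈ 0.286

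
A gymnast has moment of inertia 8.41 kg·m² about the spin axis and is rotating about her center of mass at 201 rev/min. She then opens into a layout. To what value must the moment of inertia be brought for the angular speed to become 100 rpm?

I₂ ≈ 16.9 kg·m²

No external torque acts about the spin axis, so angular momentum is conserved.
I₂ = I₁ω₁ / ω₂ = (8.41)(201) / (100) = 16.90 kg·m².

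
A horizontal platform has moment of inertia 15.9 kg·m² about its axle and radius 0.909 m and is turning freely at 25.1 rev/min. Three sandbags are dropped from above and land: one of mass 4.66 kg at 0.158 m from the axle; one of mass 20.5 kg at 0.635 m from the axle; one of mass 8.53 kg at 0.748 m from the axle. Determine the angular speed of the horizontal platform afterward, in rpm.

ω_f ≈ 13.7 rpm

The added mass arrives with no angular momentum about the axle, and any external torque about the axle is negligible, so the system's angular momentum is conserved.
Added inertia Σmr² = (4.66)(0.158)² + (20.5)(0.635)² + (8.53)(0.748)² = 13.16 kg·m²; I_f = 15.90 + 13.16 = 29.06 kg·m².
ω_f = I_p ω_i / I_f = (15.90)(25.1) / 29.06 = 13.74 rpm.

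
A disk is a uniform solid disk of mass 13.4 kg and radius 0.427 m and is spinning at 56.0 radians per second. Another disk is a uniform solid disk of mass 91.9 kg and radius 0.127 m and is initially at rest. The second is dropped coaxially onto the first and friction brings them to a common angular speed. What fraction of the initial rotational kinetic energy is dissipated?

The coupling torques are internal; angular momentum about the shared axis is conserved.
Moments of inertia: I_A = ½(13.4)(0.427)² = 1.222 kg·m²; I_B = ½(91.9)(0.127)² = 0.7411 kg·m².
Taking A's sense as positive: L = (1.222)(56.0) = 68.41 kg·m²·rad/s.
Combined I = 1.222 + 0.7411 = 1.963 kg·m².
ω_f = L / I = 68.41 / 1.963 = 34.85 rad/s.
KE_i = ½ΣIω² = 1915 J; KE_f = ½(1.963)(34.85)² = 1192 J.
Fraction dissipated = (KE_i − KE_f)/KE_i = 0.3776.

fraction ≈ 0.378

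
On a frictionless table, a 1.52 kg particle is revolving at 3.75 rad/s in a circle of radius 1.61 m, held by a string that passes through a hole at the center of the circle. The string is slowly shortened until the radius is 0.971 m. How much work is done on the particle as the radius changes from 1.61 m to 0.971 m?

W ≈ 48.5 J

No torque about the axis ⇒ m r₁² ω₁ = m r₂² ω₂.
ω₂ = ω₁ (r₁/r₂)² = (3.75)(1.61/0.971)² = 10.31 rad/s.
W = ΔKE = ½m(v₂² − v₁²) = 48.46 J.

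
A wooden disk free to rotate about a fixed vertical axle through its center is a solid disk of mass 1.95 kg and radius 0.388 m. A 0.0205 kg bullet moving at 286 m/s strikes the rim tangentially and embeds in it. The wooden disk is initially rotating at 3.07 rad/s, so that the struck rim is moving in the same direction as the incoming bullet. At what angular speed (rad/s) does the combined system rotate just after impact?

The axle reaction passes through the axle and exerts no torque about it; angular momentum about the axle is conserved through the impact.
I_p = ½(1.95)(0.388)² = 0.1468 kg·m². Taking the sense of the bullet's angular momentum as positive, L_{bullet} = m v R = (0.0205)(286)(0.388) = 2.275 kg·m²/s.
L_i = +I_p ω_p + m v R = +(0.1468)(3.07) + 2.275 = 2.725 kg·m²/s.
After sticking, I_f = I_p + m R² = 0.1468 + (0.0205)(0.388)² = 0.1499 kg·m².
ω_f = L_i / I_f = 2.725 / 0.1499 = 18.19 rad/s.

|ω_f| ≈ 18.2 rad/s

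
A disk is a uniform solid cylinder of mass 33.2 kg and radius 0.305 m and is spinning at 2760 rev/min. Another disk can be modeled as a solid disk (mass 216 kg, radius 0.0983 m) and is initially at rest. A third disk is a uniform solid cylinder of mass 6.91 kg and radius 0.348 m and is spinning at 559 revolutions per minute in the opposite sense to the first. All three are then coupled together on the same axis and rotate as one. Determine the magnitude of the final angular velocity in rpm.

|ω_f| ≈ 1340 rpm

No external torque acts about the common axis, so total angular momentum is conserved.
Moments of inertia: I_A = ½(33.2)(0.305)² = 1.544 kg·m²; I_B = ½(216)(0.0983)² = 1.044 kg·m²; I_C = ½(6.91)(0.348)² = 0.4184 kg·m².
Taking A's sense as positive: L = (1.544)(2760) − (0.4184)(559) = 4028 kg·m²·rpm.
Combined I = 1.544 + 1.044 + 0.4184 = 3.006 kg·m².
ω_f = L / I = 4028 / 3.006 = 1340 rpm.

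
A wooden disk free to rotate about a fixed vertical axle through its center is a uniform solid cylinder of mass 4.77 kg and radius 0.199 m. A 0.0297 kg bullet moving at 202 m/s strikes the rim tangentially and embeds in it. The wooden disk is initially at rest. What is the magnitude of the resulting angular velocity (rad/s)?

|ω_f| ≈ 12.5 rad/s

The axle reaction passes through the axle and exerts no torque about it; angular momentum about the axle is conserved through the impact.
I_p = ½(4.77)(0.199)² = 0.09445 kg·m². Taking the sense of the bullet's angular momentum as positive, L_{bullet} = m v R = (0.0297)(202)(0.199) = 1.194 kg·m²/s.
L_i = 0 + 1.194 = 1.194 kg·m²/s.
After sticking, I_f = I_p + m R² = 0.09445 + (0.0297)(0.199)² = 0.09562 kg·m².
ω_f = L_i / I_f = 1.194 / 0.09562 = 12.49 rad/s.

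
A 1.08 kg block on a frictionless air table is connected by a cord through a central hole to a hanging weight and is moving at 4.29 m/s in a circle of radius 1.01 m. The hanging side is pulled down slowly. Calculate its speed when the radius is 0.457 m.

v₂ ≈ 9.48 m/s

Central (radial) force ⇒ zero torque about the center ⇒ m v r is constant.
v₂ = v₁ r₁ / r₂ = (4.29)(1.01) / (0.457) = 9.481 m/s.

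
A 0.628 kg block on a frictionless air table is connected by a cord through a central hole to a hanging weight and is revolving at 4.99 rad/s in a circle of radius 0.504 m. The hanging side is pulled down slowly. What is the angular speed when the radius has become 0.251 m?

No torque about the axis ⇒ m r₁² ω₁ = m r₂² ω₂.
ω₂ = ω₁ (r₁/r₂)² = (4.99)(0.504/0.251)² = 20.12 rad/s.

ω₂ ≈ 20.1 rad/s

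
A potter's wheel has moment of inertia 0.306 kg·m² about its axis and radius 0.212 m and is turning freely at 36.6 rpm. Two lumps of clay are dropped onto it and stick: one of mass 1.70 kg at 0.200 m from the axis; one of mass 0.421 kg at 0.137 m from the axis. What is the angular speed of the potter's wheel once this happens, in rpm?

The added mass arrives with no angular momentum about the axis, and any external torque about the axis is negligible, so the system's angular momentum is conserved.
Added inertia Σmr² = (1.70)(0.200)² + (0.421)(0.137)² = 0.07590 kg·m²; I_f = 0.3060 + 0.07590 = 0.3819 kg·m².
ω_f = I_p ω_i / I_f = (0.3060)(36.6) / 0.3819 = 29.33 rpm.

ω_f ≈ 29.3 rpm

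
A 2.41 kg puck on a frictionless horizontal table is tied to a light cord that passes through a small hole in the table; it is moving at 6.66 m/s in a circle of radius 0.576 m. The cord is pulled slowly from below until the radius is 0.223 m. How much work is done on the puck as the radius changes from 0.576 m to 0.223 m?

The only horizontal force on the mass is along the cord (radial), so it exerts no torque about the hole and angular momentum m v r is conserved.
v₂ = v₁ r₁ / r₂ = (6.66)(0.576) / (0.223) = 17.20 m/s.
W = ΔKE = ½m(v₂² − v₁²) = 303.1 J.

W ≈ 303 J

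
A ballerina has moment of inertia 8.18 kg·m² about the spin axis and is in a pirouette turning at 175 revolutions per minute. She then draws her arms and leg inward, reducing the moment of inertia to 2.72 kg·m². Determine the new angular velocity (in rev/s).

No external torque acts about the spin axis, so angular momentum is conserved.
ω₂ = I₁ω₁ / I₂ = (8.180)(175 rpm) / (2.720) = 526.3 rpm = 8.771 rev/s.

ω₂ ≈ 8.77 rev/s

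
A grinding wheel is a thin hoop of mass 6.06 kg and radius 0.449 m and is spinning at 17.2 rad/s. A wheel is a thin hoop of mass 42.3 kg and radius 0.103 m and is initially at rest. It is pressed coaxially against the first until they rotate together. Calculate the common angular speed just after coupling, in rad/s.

No external torque acts about the common axis, so total angular momentum is conserved.
Moments of inertia: I_A = (6.06)(0.449)² = 1.222 kg·m²; I_B = (42.3)(0.103)² = 0.4488 kg·m².
Taking A's sense as positive: L = (1.222)(17.2) = 21.01 kg·m²·rad/s.
Combined I = 1.222 + 0.4488 = 1.670 kg·m².
ω_f = L / I = 21.01 / 1.670 = 12.58 rad/s.

|ω_f| ≈ 12.6 rad/s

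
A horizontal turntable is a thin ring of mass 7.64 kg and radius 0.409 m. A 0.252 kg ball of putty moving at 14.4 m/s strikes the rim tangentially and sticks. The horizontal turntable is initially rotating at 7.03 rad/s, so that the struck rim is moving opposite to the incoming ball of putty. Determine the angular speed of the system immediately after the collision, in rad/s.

|ω_f| ≈ 5.68 rad/s

About the axle the impulsive forces during the collision are internal, so angular momentum about that axis is conserved.
I_p = (7.64)(0.409)² = 1.278 kg·m². Taking the sense of the ball of putty's angular momentum as positive, L_{ball} = m v R = (0.252)(14.4)(0.409) = 1.484 kg·m²/s.
L_i = −I_p ω_p + m v R = −(1.278)(7.03) + 1.484 = -7.500 kg·m²/s.
After sticking, I_f = I_p + m R² = 1.278 + (0.252)(0.409)² = 1.320 kg·m².
ω_f = L_i / I_f = -7.500 / 1.320 = -5.681 rad/s.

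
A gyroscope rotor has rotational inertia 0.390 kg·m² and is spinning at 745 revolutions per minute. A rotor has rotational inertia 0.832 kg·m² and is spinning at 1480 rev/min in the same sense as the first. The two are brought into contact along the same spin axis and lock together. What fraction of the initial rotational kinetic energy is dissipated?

fraction ≈ 0.0704

No external torque acts about the common axis, so total angular momentum is conserved.
Taking A's sense as positive: L = (0.3900)(745) + (0.8320)(1480) = 1522 kg·m²·rpm.
Combined I = 0.3900 + 0.8320 = 1.222 kg·m².
ω_f = L / I = 1522 / 1.222 = 1245 rpm.
KE_i = ½ΣIω² = 11180 J; KE_f = ½(1.222)(130.4)² = 10390 J.
Fraction dissipated = (KE_i − KE_f)/KE_i = 0.07036.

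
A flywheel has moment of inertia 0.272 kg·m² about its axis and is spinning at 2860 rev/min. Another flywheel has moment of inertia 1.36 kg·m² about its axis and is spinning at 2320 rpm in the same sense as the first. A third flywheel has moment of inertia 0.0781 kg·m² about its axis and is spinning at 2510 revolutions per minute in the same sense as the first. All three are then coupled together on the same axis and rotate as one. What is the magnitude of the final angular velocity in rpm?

|ω_f| ≈ 2410 rpm

The coupling torques are internal; angular momentum about the shared axis is conserved.
Taking A's sense as positive: L = (0.2720)(2860) + (1.360)(2320) + (0.07810)(2510) = 4129 kg·m²·rpm.
Combined I = 0.2720 + 1.360 + 0.07810 = 1.710 kg·m².
ω_f = L / I = 4129 / 1.710 = 2415 rpm.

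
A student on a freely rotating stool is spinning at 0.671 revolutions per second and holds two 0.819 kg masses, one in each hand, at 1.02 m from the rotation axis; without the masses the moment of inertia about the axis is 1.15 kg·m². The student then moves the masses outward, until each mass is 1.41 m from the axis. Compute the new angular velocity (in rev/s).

ω₂ ≈ 0.435 rev/s

Angular momentum about the spin axis is conserved since the torque about it is zero.
I₁ = 1.15 + 2(0.819)(1.02)² = 2.854 kg·m²; I₂ = 1.15 + 2(0.819)(1.41)² = 4.407 kg·m².
ω₂ = I₁ω₁ / I₂ = (2.854)(0.671 rev/s) / (4.407) = 0.4346 rev/s.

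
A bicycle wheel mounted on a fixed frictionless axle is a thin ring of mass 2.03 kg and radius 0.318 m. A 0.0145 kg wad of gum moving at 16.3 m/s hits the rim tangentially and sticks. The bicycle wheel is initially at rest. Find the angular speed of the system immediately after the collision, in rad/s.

The axle reaction passes through the axle and exerts no torque about it; angular momentum about the axle is conserved through the impact.
I_p = (2.03)(0.318)² = 0.2053 kg·m². Taking the sense of the wad of gum's angular momentum as positive, L_{wad} = m v R = (0.0145)(16.3)(0.318) = 0.07516 kg·m²/s.
L_i = 0 + 0.07516 = 0.07516 kg·m²/s.
After sticking, I_f = I_p + m R² = 0.2053 + (0.0145)(0.318)² = 0.2067 kg·m².
ω_f = L_i / I_f = 0.07516 / 0.2067 = 0.3635 rad/s.

|ω_f| ≈ 0.364 rad/s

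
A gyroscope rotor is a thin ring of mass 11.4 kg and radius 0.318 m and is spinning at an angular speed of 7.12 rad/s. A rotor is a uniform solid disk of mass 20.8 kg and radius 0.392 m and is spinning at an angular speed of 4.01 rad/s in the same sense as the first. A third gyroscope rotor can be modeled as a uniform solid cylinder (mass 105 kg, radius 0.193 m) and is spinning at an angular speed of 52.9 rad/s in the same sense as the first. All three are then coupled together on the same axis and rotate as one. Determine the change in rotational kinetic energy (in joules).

ΔKE ≈ -1300 J

No external torque acts about the common axis, so total angular momentum is conserved.
Moments of inertia: I_A = (11.4)(0.318)² = 1.153 kg·m²; I_B = ½(20.8)(0.392)² = 1.598 kg·m²; I_C = ½(105)(0.193)² = 1.956 kg·m².
Taking A's sense as positive: L = (1.153)(7.12) + (1.598)(4.01) + (1.956)(52.9) = 118.1 kg·m²·rad/s.
Combined I = 1.153 + 1.598 + 1.956 = 4.706 kg·m².
ω_f = L / I = 118.1 / 4.706 = 25.09 rad/s.
KE_i = ½ΣIω² = 2778 J; KE_f = ½(4.706)(25.09)² = 1481 J.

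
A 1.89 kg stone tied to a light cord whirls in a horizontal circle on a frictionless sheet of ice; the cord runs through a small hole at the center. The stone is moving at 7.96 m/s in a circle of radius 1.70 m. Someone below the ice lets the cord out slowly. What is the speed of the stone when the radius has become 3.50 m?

v₂ ≈ 3.87 m/s

Central (radial) force ⇒ zero torque about the center ⇒ m v r is constant.
v₂ = v₁ r₁ / r₂ = (7.96)(1.70) / (3.50) = 3.866 m/s.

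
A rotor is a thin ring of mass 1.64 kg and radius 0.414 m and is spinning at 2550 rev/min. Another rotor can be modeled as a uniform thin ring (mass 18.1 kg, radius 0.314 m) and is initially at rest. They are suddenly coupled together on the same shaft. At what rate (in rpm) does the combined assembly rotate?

The coupling torques are internal; angular momentum about the shared axis is conserved.
Moments of inertia: I_A = (1.64)(0.414)² = 0.2811 kg·m²; I_B = (18.1)(0.314)² = 1.785 kg·m².
Taking A's sense as positive: L = (0.2811)(2550) = 716.8 kg·m²·rpm.
Combined I = 0.2811 + 1.785 = 2.066 kg·m².
ω_f = L / I = 716.8 / 2.066 = 347.0 rpm.

|ω_f| ≈ 347 rpm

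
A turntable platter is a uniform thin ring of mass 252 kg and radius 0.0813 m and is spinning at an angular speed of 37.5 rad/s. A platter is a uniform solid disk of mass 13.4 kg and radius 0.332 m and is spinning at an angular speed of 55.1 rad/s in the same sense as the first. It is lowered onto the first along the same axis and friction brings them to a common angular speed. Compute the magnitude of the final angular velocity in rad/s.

|ω_f| ≈ 42.9 rad/s

No external torque acts about the common axis, so total angular momentum is conserved.
Moments of inertia: I_A = (252)(0.0813)² = 1.666 kg·m²; I_B = ½(13.4)(0.332)² = 0.7385 kg·m².
Taking A's sense as positive: L = (1.666)(37.5) + (0.7385)(55.1) = 103.2 kg·m²·rad/s.
Combined I = 1.666 + 0.7385 = 2.404 kg·m².
ω_f = L / I = 103.2 / 2.404 = 42.91 rad/s.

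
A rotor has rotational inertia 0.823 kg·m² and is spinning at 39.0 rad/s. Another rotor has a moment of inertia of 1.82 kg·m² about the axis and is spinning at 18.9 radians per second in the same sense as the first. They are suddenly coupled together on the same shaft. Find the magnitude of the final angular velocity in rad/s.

|ω_f| ≈ 25.2 rad/s

No external torque acts about the common axis, so total angular momentum is conserved.
Taking A's sense as positive: L = (0.8230)(39.0) + (1.820)(18.9) = 66.50 kg·m²·rad/s.
Combined I = 0.8230 + 1.820 = 2.643 kg·m².
ω_f = L / I = 66.50 / 2.643 = 25.16 rad/s.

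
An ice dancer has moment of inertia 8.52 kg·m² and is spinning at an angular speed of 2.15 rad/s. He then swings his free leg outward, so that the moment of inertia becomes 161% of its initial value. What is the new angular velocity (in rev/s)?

ω₂ ≈ 0.213 rev/s

No external torque acts about the spin axis, so angular momentum is conserved.
I₂ = 1.61 × 8.52 = 13.72 kg·m².
ω₂ = I₁ω₁ / I₂ = (8.520)(2.15 rad/s) / (13.72) = 1.335 rad/s = 0.2125 rev/s.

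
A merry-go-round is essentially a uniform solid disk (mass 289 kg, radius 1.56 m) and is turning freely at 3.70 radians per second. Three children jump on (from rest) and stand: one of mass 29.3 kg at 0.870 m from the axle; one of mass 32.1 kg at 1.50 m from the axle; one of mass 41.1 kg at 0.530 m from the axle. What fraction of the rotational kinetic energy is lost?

No external torque acts about the axle; L_before = L_after.
I_p = ½(289)(1.56)² = 351.7 kg·m².
Added inertia Σmr² = (29.3)(0.870)² + (32.1)(1.50)² + (41.1)(0.530)² = 105.9 kg·m²; I_f = 351.7 + 105.9 = 457.6 kg·m².
ω_f = I_p ω_i / I_f = (351.7)(3.70) / 457.6 = 2.843 rad/s.
KE_i = ½(351.7)(3.700 rad/s)² = 2407 J; KE_f = ½(457.6)(2.843)² = 1850 J.
Fraction lost = 0.2315.

fraction ≈ 0.232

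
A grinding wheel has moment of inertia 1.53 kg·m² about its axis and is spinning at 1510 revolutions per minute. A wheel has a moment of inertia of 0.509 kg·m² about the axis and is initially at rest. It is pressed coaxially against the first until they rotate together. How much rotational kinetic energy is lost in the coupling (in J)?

The coupling torques are internal; angular momentum about the shared axis is conserved.
Taking A's sense as positive: L = (1.530)(1510) = 2310 kg·m²·rpm.
Combined I = 1.530 + 0.5090 = 2.039 kg·m².
ω_f = L / I = 2310 / 2.039 = 1133 rpm.
KE_i = ½ΣIω² = 19130 J; KE_f = ½(2.039)(118.7)² = 14350 J.

ΔKE lost ≈ 4770 J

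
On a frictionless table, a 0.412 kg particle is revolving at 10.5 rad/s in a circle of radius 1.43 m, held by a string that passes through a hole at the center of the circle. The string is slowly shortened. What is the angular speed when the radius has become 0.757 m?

ω₂ ≈ 37.5 rad/s

No torque about the axis ⇒ m r₁² ω₁ = m r₂² ω₂.
ω₂ = ω₁ (r₁/r₂)² = (10.5)(1.43/0.757)² = 37.47 rad/s.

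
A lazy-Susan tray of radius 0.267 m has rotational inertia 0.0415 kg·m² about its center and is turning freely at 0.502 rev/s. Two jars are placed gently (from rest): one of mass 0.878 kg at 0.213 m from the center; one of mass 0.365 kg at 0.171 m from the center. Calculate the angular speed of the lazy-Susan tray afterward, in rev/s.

ω_f ≈ 0.226 rev/s

The added mass arrives with no angular momentum about the center, and any external torque about the center is negligible, so the system's angular momentum is conserved.
Added inertia Σmr² = (0.878)(0.213)² + (0.365)(0.171)² = 0.05051 kg·m²; I_f = 0.04150 + 0.05051 = 0.09201 kg·m².
ω_f = I_p ω_i / I_f = (0.04150)(0.502) / 0.09201 = 0.2264 rev/s.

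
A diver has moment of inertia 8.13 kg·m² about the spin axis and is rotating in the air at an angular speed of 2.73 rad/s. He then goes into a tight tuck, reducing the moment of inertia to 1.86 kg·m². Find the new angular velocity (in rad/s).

ω₂ ≈ 11.9 rad/s

No external torque acts about the spin axis, so angular momentum is conserved.
ω₂ = I₁ω₁ / I₂ = (8.130)(2.73 rad/s) / (1.860) = 11.93 rad/s.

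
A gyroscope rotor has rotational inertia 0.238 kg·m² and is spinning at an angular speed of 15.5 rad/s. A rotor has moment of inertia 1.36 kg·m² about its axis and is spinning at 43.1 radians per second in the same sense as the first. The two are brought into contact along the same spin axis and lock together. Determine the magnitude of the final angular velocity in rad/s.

No external torque acts about the common axis, so total angular momentum is conserved.
Taking A's sense as positive: L = (0.2380)(15.5) + (1.360)(43.1) = 62.31 kg·m²·rad/s.
Combined I = 0.2380 + 1.360 = 1.598 kg·m².
ω_f = L / I = 62.31 / 1.598 = 38.99 rad/s.

|ω_f| ≈ 39.0 rad/s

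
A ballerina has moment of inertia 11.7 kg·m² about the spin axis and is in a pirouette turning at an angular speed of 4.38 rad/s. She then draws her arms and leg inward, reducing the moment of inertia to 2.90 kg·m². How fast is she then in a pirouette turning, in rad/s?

ω₂ ≈ 17.7 rad/s

Angular momentum about the spin axis is conserved since the torque about it is zero.
ω₂ = I₁ω₁ / I₂ = (11.70)(4.38 rad/s) / (2.900) = 17.67 rad/s.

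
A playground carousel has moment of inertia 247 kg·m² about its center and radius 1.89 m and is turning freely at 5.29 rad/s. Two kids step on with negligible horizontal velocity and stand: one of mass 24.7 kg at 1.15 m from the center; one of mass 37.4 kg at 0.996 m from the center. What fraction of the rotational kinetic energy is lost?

fraction ≈ 0.220

The added mass arrives with no angular momentum about the center, and any external torque about the center is negligible, so the system's angular momentum is conserved.
Added inertia Σmr² = (24.7)(1.15)² + (37.4)(0.996)² = 69.77 kg·m²; I_f = 247.0 + 69.77 = 316.8 kg·m².
ω_f = I_p ω_i / I_f = (247.0)(5.29) / 316.8 = 4.125 rad/s.
KE_i = ½(247.0)(5.290 rad/s)² = 3456 J; KE_f = ½(316.8)(4.125)² = 2695 J.
Fraction lost = 0.2202.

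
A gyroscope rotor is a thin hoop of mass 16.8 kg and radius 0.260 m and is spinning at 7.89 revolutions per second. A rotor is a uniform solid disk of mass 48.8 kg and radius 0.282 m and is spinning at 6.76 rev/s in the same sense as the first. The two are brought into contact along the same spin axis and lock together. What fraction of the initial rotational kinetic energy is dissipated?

The coupling torques are internal; angular momentum about the shared axis is conserved.
Moments of inertia: I_A = (16.8)(0.260)² = 1.136 kg·m²; I_B = ½(48.8)(0.282)² = 1.940 kg·m².
Taking A's sense as positive: L = (1.136)(7.89) + (1.940)(6.76) = 22.08 kg·m²·rev/s.
Combined I = 1.136 + 1.940 = 3.076 kg·m².
ω_f = L / I = 22.08 / 3.076 = 7.177 rev/s.
KE_i = ½ΣIω² = 3146 J; KE_f = ½(3.076)(45.10)² = 3128 J.
Fraction dissipated = (KE_i − KE_f)/KE_i = 0.005740.

fraction ≈ 0.00574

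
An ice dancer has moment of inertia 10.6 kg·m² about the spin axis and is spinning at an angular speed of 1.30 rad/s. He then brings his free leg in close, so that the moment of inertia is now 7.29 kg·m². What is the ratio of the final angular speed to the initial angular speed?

With no external torque about the axis, L is conserved: I₁ω₁ = I₂ω₂.
ω₂/ω₁ = I₁/I₂ = 10.60 / 7.290 = 1.454.

ω₂/ω₁ ≈ 1.45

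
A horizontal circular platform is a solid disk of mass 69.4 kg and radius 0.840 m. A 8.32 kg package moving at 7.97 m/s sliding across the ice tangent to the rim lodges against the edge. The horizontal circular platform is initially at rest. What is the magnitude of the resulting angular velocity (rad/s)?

|ω_f| ≈ 1.83 rad/s

The axle reaction passes through the central axle and exerts no torque about it; angular momentum about the central axle is conserved through the impact.
I_p = ½(69.4)(0.840)² = 24.48 kg·m². Taking the sense of the package's angular momentum as positive, L_{package} = m v R = (8.32)(7.97)(0.840) = 55.70 kg·m²/s.
L_i = 0 + 55.70 = 55.70 kg·m²/s.
After sticking, I_f = I_p + m R² = 24.48 + (8.32)(0.840)² = 30.35 kg·m².
ω_f = L_i / I_f = 55.70 / 30.35 = 1.835 rad/s.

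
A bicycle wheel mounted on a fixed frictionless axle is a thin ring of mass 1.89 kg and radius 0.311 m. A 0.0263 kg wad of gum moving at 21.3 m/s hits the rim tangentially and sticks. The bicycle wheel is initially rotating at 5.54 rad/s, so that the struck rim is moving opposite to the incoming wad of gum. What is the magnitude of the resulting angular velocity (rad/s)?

The axle reaction passes through the axle and exerts no torque about it; angular momentum about the axle is conserved through the impact.
I_p = (1.89)(0.311)² = 0.1828 kg·m². Taking the sense of the wad of gum's angular momentum as positive, L_{wad} = m v R = (0.0263)(21.3)(0.311) = 0.1742 kg·m²/s.
L_i = −I_p ω_p + m v R = −(0.1828)(5.54) + 0.1742 = -0.8385 kg·m²/s.
After sticking, I_f = I_p + m R² = 0.1828 + (0.0263)(0.311)² = 0.1853 kg·m².
ω_f = L_i / I_f = -0.8385 / 0.1853 = -4.524 rad/s.

|ω_f| ≈ 4.52 rad/s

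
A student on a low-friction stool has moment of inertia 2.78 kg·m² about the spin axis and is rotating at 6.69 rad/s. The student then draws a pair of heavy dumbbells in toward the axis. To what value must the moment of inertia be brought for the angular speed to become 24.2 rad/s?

I₂ ≈ 0.769 kg·m²

Angular momentum about the spin axis is conserved since the torque about it is zero.
I₂ = I₁ω₁ / ω₂ = (2.78)(6.69) / (24.2) = 0.7685 kg·m².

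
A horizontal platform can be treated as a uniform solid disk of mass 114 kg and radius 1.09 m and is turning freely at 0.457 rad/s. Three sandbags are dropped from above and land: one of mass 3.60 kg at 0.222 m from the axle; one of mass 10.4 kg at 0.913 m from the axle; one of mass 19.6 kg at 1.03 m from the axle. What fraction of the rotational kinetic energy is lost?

The added mass arrives with no angular momentum about the axle, and any external torque about the axle is negligible, so the system's angular momentum is conserved.
I_p = ½(114)(1.09)² = 67.72 kg·m².
Added inertia Σmr² = (3.60)(0.222)² + (10.4)(0.913)² + (19.6)(1.03)² = 29.64 kg·m²; I_f = 67.72 + 29.64 = 97.36 kg·m².
ω_f = I_p ω_i / I_f = (67.72)(0.457) / 97.36 = 0.3179 rad/s.
KE_i = ½(67.72)(0.4570 rad/s)² = 7.072 J; KE_f = ½(97.36)(0.3179)² = 4.919 J.
Fraction lost = 0.3044.

fraction ≈ 0.304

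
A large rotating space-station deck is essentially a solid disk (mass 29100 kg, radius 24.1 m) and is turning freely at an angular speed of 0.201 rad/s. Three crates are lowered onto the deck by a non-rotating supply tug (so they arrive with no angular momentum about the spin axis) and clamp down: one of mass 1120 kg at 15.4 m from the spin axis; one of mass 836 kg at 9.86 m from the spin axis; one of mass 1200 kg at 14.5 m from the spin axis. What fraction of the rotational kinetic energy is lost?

fraction ≈ 0.0662

No external torque acts about the spin axis; L_before = L_after.
I_p = ½(29100)(24.1)² = 8.451e+06 kg·m².
Added inertia Σmr² = (1120)(15.4)² + (836)(9.86)² + (1200)(14.5)² = 5.992e+05 kg·m²; I_f = 8.451e+06 + 5.992e+05 = 9.050e+06 kg·m².
ω_f = I_p ω_i / I_f = (8.451e+06)(0.201) / 9.050e+06 = 0.1877 rad/s.
KE_i = ½(8.451e+06)(0.2010 rad/s)² = 1.707e+05 J; KE_f = ½(9.050e+06)(0.1877)² = 1.594e+05 J.
Fraction lost = 0.06621.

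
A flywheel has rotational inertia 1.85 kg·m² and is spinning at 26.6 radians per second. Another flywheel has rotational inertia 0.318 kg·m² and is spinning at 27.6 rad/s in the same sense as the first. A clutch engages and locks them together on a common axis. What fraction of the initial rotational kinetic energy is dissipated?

fraction ≈ 0.000175

No external torque acts about the common axis, so total angular momentum is conserved.
Taking A's sense as positive: L = (1.850)(26.6) + (0.3180)(27.6) = 57.99 kg·m²·rad/s.
Combined I = 1.850 + 0.3180 = 2.168 kg·m².
ω_f = L / I = 57.99 / 2.168 = 26.75 rad/s.
KE_i = ½ΣIω² = 775.6 J; KE_f = ½(2.168)(26.75)² = 775.5 J.
Fraction dissipated = (KE_i − KE_f)/KE_i = 0.0001749.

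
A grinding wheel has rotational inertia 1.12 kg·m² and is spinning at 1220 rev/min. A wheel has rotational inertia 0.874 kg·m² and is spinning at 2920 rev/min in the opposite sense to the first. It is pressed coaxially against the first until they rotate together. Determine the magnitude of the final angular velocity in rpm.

The coupling torques are internal; angular momentum about the shared axis is conserved.
Taking A's sense as positive: L = (1.120)(1220) − (0.8740)(2920) = -1186 kg·m²·rpm.
Combined I = 1.120 + 0.8740 = 1.994 kg·m².
ω_f = L / I = -1186 / 1.994 = -594.6 rpm.

|ω_f| ≈ 595 rpm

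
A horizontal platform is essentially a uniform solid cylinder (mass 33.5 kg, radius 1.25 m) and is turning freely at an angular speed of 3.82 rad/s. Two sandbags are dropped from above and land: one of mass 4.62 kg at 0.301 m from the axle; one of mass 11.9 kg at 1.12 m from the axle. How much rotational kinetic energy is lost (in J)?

No external torque acts about the axle; L_before = L_after.
I_p = ½(33.5)(1.25)² = 26.17 kg·m².
Added inertia Σmr² = (4.62)(0.301)² + (11.9)(1.12)² = 15.35 kg·m²; I_f = 26.17 + 15.35 = 41.52 kg·m².
ω_f = I_p ω_i / I_f = (26.17)(3.82) / 41.52 = 2.408 rad/s.
KE_i = ½(26.17)(3.820 rad/s)² = 191.0 J; KE_f = ½(41.52)(2.408)² = 120.4 J.

energy lost ≈ 70.6 J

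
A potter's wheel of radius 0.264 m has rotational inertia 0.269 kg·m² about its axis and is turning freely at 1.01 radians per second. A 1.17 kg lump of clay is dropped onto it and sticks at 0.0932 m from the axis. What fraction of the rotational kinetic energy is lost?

fraction ≈ 0.0364

The added mass arrives with no angular momentum about the axis, and any external torque about the axis is negligible, so the system's angular momentum is conserved.
Added inertia Σmr² = (1.17)(0.0932)² = 0.01016 kg·m²; I_f = 0.2690 + 0.01016 = 0.2792 kg·m².
ω_f = I_p ω_i / I_f = (0.2690)(1.01) / 0.2792 = 0.9732 rad/s.
KE_i = ½(0.2690)(1.010 rad/s)² = 0.1372 J; KE_f = ½(0.2792)(0.9732)² = 0.1322 J.
Fraction lost = 0.03640.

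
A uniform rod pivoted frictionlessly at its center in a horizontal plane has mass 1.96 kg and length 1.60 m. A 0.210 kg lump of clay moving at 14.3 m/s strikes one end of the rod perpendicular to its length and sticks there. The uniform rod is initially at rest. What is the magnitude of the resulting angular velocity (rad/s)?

|ω_f| ≈ 4.35 rad/s

About the pivot the impulsive forces during the collision are internal, so angular momentum about that axis is conserved.
I_p = (1/12)(1.96)(1.60)² = 0.4181 kg·m². Taking the sense of the lump of clay's angular momentum as positive, L_{lump} = m v R = (0.210)(14.3)(1.60/2) = 2.402 kg·m²/s.
L_i = 0 + 2.402 = 2.402 kg·m²/s.
After sticking, I_f = I_p + m R² = 0.4181 + (0.210)(1.60/2)² = 0.5525 kg·m².
ω_f = L_i / I_f = 2.402 / 0.5525 = 4.348 rad/s.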